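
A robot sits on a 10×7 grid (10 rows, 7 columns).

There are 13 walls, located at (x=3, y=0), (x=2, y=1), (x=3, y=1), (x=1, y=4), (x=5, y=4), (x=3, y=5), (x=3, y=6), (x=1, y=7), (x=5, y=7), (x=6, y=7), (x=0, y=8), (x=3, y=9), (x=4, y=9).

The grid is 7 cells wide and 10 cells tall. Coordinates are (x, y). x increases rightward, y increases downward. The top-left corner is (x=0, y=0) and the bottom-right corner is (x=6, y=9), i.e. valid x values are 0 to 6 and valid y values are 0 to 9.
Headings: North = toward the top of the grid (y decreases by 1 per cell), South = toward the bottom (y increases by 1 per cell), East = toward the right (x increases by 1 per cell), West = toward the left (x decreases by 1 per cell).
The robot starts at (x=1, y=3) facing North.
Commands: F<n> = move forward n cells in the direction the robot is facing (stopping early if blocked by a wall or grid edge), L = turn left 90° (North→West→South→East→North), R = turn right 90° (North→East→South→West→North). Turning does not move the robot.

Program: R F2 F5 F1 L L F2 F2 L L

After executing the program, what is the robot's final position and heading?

Start: (x=1, y=3), facing North
  R: turn right, now facing East
  F2: move forward 2, now at (x=3, y=3)
  F5: move forward 3/5 (blocked), now at (x=6, y=3)
  F1: move forward 0/1 (blocked), now at (x=6, y=3)
  L: turn left, now facing North
  L: turn left, now facing West
  F2: move forward 2, now at (x=4, y=3)
  F2: move forward 2, now at (x=2, y=3)
  L: turn left, now facing South
  L: turn left, now facing East
Final: (x=2, y=3), facing East

Answer: Final position: (x=2, y=3), facing East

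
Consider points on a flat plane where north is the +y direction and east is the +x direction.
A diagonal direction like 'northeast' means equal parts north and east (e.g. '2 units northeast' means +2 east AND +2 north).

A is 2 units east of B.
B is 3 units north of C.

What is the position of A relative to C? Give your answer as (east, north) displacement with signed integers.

Answer: A is at (east=2, north=3) relative to C.

Derivation:
Place C at the origin (east=0, north=0).
  B is 3 units north of C: delta (east=+0, north=+3); B at (east=0, north=3).
  A is 2 units east of B: delta (east=+2, north=+0); A at (east=2, north=3).
Therefore A relative to C: (east=2, north=3).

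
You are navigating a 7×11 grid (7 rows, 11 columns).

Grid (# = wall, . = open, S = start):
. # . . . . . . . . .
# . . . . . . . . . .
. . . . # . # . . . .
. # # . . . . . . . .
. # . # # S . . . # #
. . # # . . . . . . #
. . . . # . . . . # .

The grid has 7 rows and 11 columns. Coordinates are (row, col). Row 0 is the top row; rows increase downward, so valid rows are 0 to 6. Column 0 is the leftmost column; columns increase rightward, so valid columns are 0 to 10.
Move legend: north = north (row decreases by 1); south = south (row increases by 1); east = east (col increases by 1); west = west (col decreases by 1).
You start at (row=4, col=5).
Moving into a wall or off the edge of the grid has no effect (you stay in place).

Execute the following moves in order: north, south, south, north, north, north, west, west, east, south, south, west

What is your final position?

Start: (row=4, col=5)
  north (north): (row=4, col=5) -> (row=3, col=5)
  south (south): (row=3, col=5) -> (row=4, col=5)
  south (south): (row=4, col=5) -> (row=5, col=5)
  north (north): (row=5, col=5) -> (row=4, col=5)
  north (north): (row=4, col=5) -> (row=3, col=5)
  north (north): (row=3, col=5) -> (row=2, col=5)
  west (west): blocked, stay at (row=2, col=5)
  west (west): blocked, stay at (row=2, col=5)
  east (east): blocked, stay at (row=2, col=5)
  south (south): (row=2, col=5) -> (row=3, col=5)
  south (south): (row=3, col=5) -> (row=4, col=5)
  west (west): blocked, stay at (row=4, col=5)
Final: (row=4, col=5)

Answer: Final position: (row=4, col=5)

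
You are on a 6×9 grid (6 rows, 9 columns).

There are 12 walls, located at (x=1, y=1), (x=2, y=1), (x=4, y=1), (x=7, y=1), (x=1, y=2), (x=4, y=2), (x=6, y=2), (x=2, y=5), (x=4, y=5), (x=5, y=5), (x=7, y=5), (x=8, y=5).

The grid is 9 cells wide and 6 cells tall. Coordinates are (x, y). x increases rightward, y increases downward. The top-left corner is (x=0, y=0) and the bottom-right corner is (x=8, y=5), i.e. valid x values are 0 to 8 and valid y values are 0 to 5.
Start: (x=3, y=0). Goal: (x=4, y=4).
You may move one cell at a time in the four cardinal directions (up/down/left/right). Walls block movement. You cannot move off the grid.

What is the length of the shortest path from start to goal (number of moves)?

BFS from (x=3, y=0) until reaching (x=4, y=4):
  Distance 0: (x=3, y=0)
  Distance 1: (x=2, y=0), (x=4, y=0), (x=3, y=1)
  Distance 2: (x=1, y=0), (x=5, y=0), (x=3, y=2)
  Distance 3: (x=0, y=0), (x=6, y=0), (x=5, y=1), (x=2, y=2), (x=3, y=3)
  Distance 4: (x=7, y=0), (x=0, y=1), (x=6, y=1), (x=5, y=2), (x=2, y=3), (x=4, y=3), (x=3, y=4)
  Distance 5: (x=8, y=0), (x=0, y=2), (x=1, y=3), (x=5, y=3), (x=2, y=4), (x=4, y=4), (x=3, y=5)  <- goal reached here
One shortest path (5 moves): (x=3, y=0) -> (x=3, y=1) -> (x=3, y=2) -> (x=3, y=3) -> (x=4, y=3) -> (x=4, y=4)

Answer: Shortest path length: 5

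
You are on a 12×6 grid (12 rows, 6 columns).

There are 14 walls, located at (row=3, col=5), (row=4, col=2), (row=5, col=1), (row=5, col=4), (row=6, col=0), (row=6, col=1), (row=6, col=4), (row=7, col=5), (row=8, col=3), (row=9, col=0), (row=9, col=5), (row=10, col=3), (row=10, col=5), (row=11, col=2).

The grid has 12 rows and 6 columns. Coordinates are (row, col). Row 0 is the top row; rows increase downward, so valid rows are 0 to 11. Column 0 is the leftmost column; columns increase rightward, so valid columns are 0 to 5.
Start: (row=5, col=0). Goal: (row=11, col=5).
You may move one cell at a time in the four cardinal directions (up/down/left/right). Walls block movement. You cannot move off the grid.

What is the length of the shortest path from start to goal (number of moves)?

BFS from (row=5, col=0) until reaching (row=11, col=5):
  Distance 0: (row=5, col=0)
  Distance 1: (row=4, col=0)
  Distance 2: (row=3, col=0), (row=4, col=1)
  Distance 3: (row=2, col=0), (row=3, col=1)
  Distance 4: (row=1, col=0), (row=2, col=1), (row=3, col=2)
  Distance 5: (row=0, col=0), (row=1, col=1), (row=2, col=2), (row=3, col=3)
  Distance 6: (row=0, col=1), (row=1, col=2), (row=2, col=3), (row=3, col=4), (row=4, col=3)
  Distance 7: (row=0, col=2), (row=1, col=3), (row=2, col=4), (row=4, col=4), (row=5, col=3)
  Distance 8: (row=0, col=3), (row=1, col=4), (row=2, col=5), (row=4, col=5), (row=5, col=2), (row=6, col=3)
  Distance 9: (row=0, col=4), (row=1, col=5), (row=5, col=5), (row=6, col=2), (row=7, col=3)
  Distance 10: (row=0, col=5), (row=6, col=5), (row=7, col=2), (row=7, col=4)
  Distance 11: (row=7, col=1), (row=8, col=2), (row=8, col=4)
  Distance 12: (row=7, col=0), (row=8, col=1), (row=8, col=5), (row=9, col=2), (row=9, col=4)
  Distance 13: (row=8, col=0), (row=9, col=1), (row=9, col=3), (row=10, col=2), (row=10, col=4)
  Distance 14: (row=10, col=1), (row=11, col=4)
  Distance 15: (row=10, col=0), (row=11, col=1), (row=11, col=3), (row=11, col=5)  <- goal reached here
One shortest path (15 moves): (row=5, col=0) -> (row=4, col=0) -> (row=4, col=1) -> (row=3, col=1) -> (row=3, col=2) -> (row=3, col=3) -> (row=4, col=3) -> (row=5, col=3) -> (row=6, col=3) -> (row=7, col=3) -> (row=7, col=4) -> (row=8, col=4) -> (row=9, col=4) -> (row=10, col=4) -> (row=11, col=4) -> (row=11, col=5)

Answer: Shortest path length: 15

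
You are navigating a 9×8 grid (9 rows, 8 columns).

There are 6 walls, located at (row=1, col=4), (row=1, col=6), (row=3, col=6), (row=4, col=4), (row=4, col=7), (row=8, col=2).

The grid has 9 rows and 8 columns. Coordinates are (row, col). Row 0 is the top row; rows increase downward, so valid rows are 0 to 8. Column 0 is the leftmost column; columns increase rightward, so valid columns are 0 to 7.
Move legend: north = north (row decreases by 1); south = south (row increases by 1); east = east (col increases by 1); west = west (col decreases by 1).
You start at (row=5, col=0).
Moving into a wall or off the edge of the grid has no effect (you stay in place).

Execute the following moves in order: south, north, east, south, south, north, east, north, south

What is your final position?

Answer: Final position: (row=6, col=2)

Derivation:
Start: (row=5, col=0)
  south (south): (row=5, col=0) -> (row=6, col=0)
  north (north): (row=6, col=0) -> (row=5, col=0)
  east (east): (row=5, col=0) -> (row=5, col=1)
  south (south): (row=5, col=1) -> (row=6, col=1)
  south (south): (row=6, col=1) -> (row=7, col=1)
  north (north): (row=7, col=1) -> (row=6, col=1)
  east (east): (row=6, col=1) -> (row=6, col=2)
  north (north): (row=6, col=2) -> (row=5, col=2)
  south (south): (row=5, col=2) -> (row=6, col=2)
Final: (row=6, col=2)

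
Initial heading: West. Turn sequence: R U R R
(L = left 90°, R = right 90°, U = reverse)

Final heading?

Answer: Final heading: North

Derivation:
Start: West
  R (right (90° clockwise)) -> North
  U (U-turn (180°)) -> South
  R (right (90° clockwise)) -> West
  R (right (90° clockwise)) -> North
Final: North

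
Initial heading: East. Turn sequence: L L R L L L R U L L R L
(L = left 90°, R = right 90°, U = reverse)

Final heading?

Answer: Final heading: South

Derivation:
Start: East
  L (left (90° counter-clockwise)) -> North
  L (left (90° counter-clockwise)) -> West
  R (right (90° clockwise)) -> North
  L (left (90° counter-clockwise)) -> West
  L (left (90° counter-clockwise)) -> South
  L (left (90° counter-clockwise)) -> East
  R (right (90° clockwise)) -> South
  U (U-turn (180°)) -> North
  L (left (90° counter-clockwise)) -> West
  L (left (90° counter-clockwise)) -> South
  R (right (90° clockwise)) -> West
  L (left (90° counter-clockwise)) -> South
Final: South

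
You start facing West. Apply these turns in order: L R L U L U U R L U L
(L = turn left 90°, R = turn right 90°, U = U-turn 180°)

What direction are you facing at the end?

Start: West
  L (left (90° counter-clockwise)) -> South
  R (right (90° clockwise)) -> West
  L (left (90° counter-clockwise)) -> South
  U (U-turn (180°)) -> North
  L (left (90° counter-clockwise)) -> West
  U (U-turn (180°)) -> East
  U (U-turn (180°)) -> West
  R (right (90° clockwise)) -> North
  L (left (90° counter-clockwise)) -> West
  U (U-turn (180°)) -> East
  L (left (90° counter-clockwise)) -> North
Final: North

Answer: Final heading: North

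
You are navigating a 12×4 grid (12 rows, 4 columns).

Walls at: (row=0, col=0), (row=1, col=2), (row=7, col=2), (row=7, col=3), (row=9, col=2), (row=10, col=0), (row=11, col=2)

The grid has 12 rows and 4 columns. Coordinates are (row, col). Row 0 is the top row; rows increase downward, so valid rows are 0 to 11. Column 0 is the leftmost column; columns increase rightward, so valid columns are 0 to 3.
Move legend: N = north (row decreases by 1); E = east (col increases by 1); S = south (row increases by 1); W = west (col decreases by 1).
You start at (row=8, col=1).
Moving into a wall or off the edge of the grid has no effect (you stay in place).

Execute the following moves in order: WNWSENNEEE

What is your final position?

Start: (row=8, col=1)
  W (west): (row=8, col=1) -> (row=8, col=0)
  N (north): (row=8, col=0) -> (row=7, col=0)
  W (west): blocked, stay at (row=7, col=0)
  S (south): (row=7, col=0) -> (row=8, col=0)
  E (east): (row=8, col=0) -> (row=8, col=1)
  N (north): (row=8, col=1) -> (row=7, col=1)
  N (north): (row=7, col=1) -> (row=6, col=1)
  E (east): (row=6, col=1) -> (row=6, col=2)
  E (east): (row=6, col=2) -> (row=6, col=3)
  E (east): blocked, stay at (row=6, col=3)
Final: (row=6, col=3)

Answer: Final position: (row=6, col=3)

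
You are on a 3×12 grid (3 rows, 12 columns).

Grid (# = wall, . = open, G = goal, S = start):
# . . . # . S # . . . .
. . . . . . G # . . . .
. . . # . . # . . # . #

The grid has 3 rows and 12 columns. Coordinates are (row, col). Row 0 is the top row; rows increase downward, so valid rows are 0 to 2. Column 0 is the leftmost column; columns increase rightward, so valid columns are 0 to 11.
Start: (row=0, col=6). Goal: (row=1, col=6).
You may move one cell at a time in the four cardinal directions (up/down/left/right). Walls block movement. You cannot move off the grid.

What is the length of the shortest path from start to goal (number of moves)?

Answer: Shortest path length: 1

Derivation:
BFS from (row=0, col=6) until reaching (row=1, col=6):
  Distance 0: (row=0, col=6)
  Distance 1: (row=0, col=5), (row=1, col=6)  <- goal reached here
One shortest path (1 moves): (row=0, col=6) -> (row=1, col=6)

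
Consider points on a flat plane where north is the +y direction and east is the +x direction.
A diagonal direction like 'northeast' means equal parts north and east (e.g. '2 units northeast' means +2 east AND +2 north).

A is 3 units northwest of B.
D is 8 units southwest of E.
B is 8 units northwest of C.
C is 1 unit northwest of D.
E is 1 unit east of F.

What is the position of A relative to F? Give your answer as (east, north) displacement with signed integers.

Place F at the origin (east=0, north=0).
  E is 1 unit east of F: delta (east=+1, north=+0); E at (east=1, north=0).
  D is 8 units southwest of E: delta (east=-8, north=-8); D at (east=-7, north=-8).
  C is 1 unit northwest of D: delta (east=-1, north=+1); C at (east=-8, north=-7).
  B is 8 units northwest of C: delta (east=-8, north=+8); B at (east=-16, north=1).
  A is 3 units northwest of B: delta (east=-3, north=+3); A at (east=-19, north=4).
Therefore A relative to F: (east=-19, north=4).

Answer: A is at (east=-19, north=4) relative to F.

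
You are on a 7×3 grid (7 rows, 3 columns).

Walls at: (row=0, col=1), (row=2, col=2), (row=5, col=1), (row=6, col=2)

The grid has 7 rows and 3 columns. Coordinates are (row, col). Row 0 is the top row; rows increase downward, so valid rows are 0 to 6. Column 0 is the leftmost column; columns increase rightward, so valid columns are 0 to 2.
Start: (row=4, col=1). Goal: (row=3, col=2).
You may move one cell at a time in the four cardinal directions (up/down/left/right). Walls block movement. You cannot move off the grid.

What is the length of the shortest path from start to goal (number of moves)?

BFS from (row=4, col=1) until reaching (row=3, col=2):
  Distance 0: (row=4, col=1)
  Distance 1: (row=3, col=1), (row=4, col=0), (row=4, col=2)
  Distance 2: (row=2, col=1), (row=3, col=0), (row=3, col=2), (row=5, col=0), (row=5, col=2)  <- goal reached here
One shortest path (2 moves): (row=4, col=1) -> (row=4, col=2) -> (row=3, col=2)

Answer: Shortest path length: 2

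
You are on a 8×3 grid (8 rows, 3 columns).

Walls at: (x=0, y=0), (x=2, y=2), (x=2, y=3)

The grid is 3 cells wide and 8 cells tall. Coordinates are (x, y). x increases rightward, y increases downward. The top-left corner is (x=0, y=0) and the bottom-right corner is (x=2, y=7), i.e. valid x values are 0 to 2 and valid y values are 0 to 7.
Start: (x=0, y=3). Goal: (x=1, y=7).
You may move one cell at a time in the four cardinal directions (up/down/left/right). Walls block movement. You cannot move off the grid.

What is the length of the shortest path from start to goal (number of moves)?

Answer: Shortest path length: 5

Derivation:
BFS from (x=0, y=3) until reaching (x=1, y=7):
  Distance 0: (x=0, y=3)
  Distance 1: (x=0, y=2), (x=1, y=3), (x=0, y=4)
  Distance 2: (x=0, y=1), (x=1, y=2), (x=1, y=4), (x=0, y=5)
  Distance 3: (x=1, y=1), (x=2, y=4), (x=1, y=5), (x=0, y=6)
  Distance 4: (x=1, y=0), (x=2, y=1), (x=2, y=5), (x=1, y=6), (x=0, y=7)
  Distance 5: (x=2, y=0), (x=2, y=6), (x=1, y=7)  <- goal reached here
One shortest path (5 moves): (x=0, y=3) -> (x=1, y=3) -> (x=1, y=4) -> (x=1, y=5) -> (x=1, y=6) -> (x=1, y=7)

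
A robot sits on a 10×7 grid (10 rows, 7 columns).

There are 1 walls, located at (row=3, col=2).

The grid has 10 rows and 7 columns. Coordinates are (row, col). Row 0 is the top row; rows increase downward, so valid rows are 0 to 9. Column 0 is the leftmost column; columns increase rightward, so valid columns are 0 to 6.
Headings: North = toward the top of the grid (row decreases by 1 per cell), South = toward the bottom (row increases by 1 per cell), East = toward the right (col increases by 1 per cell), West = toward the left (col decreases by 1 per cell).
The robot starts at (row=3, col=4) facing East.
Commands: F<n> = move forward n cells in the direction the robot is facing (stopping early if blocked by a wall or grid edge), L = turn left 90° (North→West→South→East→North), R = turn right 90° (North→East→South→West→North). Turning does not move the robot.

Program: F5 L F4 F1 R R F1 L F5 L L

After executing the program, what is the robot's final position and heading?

Start: (row=3, col=4), facing East
  F5: move forward 2/5 (blocked), now at (row=3, col=6)
  L: turn left, now facing North
  F4: move forward 3/4 (blocked), now at (row=0, col=6)
  F1: move forward 0/1 (blocked), now at (row=0, col=6)
  R: turn right, now facing East
  R: turn right, now facing South
  F1: move forward 1, now at (row=1, col=6)
  L: turn left, now facing East
  F5: move forward 0/5 (blocked), now at (row=1, col=6)
  L: turn left, now facing North
  L: turn left, now facing West
Final: (row=1, col=6), facing West

Answer: Final position: (row=1, col=6), facing West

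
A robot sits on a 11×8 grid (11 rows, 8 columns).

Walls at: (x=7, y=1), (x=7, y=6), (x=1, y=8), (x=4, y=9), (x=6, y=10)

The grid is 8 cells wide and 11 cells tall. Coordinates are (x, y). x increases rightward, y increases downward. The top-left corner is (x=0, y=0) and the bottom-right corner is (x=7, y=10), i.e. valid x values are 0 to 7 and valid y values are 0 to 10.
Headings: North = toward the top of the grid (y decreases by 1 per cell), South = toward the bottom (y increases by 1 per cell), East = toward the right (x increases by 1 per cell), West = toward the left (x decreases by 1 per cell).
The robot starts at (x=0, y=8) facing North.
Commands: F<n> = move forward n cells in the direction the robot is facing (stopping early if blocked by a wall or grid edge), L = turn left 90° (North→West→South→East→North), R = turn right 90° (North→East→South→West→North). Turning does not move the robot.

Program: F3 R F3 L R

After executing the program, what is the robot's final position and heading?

Answer: Final position: (x=3, y=5), facing East

Derivation:
Start: (x=0, y=8), facing North
  F3: move forward 3, now at (x=0, y=5)
  R: turn right, now facing East
  F3: move forward 3, now at (x=3, y=5)
  L: turn left, now facing North
  R: turn right, now facing East
Final: (x=3, y=5), facing East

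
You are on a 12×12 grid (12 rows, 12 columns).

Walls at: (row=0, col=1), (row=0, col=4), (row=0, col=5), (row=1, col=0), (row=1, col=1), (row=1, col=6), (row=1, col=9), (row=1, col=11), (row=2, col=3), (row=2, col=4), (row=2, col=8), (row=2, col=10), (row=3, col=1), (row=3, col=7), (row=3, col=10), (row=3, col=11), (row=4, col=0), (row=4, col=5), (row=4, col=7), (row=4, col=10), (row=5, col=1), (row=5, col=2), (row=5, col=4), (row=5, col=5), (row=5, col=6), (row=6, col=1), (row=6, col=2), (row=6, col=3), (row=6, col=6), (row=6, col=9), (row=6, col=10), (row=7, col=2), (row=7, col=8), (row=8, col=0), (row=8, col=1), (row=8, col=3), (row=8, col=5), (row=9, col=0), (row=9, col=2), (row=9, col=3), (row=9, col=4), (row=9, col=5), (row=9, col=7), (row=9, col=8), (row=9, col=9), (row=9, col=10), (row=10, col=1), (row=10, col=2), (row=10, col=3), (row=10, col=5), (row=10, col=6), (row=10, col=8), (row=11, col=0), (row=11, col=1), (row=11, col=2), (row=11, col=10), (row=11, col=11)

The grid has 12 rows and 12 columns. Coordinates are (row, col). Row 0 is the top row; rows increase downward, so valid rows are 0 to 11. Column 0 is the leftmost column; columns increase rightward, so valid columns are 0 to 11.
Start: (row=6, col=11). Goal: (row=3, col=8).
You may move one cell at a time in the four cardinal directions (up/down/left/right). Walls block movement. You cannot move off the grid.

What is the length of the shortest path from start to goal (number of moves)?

Answer: Shortest path length: 6

Derivation:
BFS from (row=6, col=11) until reaching (row=3, col=8):
  Distance 0: (row=6, col=11)
  Distance 1: (row=5, col=11), (row=7, col=11)
  Distance 2: (row=4, col=11), (row=5, col=10), (row=7, col=10), (row=8, col=11)
  Distance 3: (row=5, col=9), (row=7, col=9), (row=8, col=10), (row=9, col=11)
  Distance 4: (row=4, col=9), (row=5, col=8), (row=8, col=9), (row=10, col=11)
  Distance 5: (row=3, col=9), (row=4, col=8), (row=5, col=7), (row=6, col=8), (row=8, col=8), (row=10, col=10)
  Distance 6: (row=2, col=9), (row=3, col=8), (row=6, col=7), (row=8, col=7), (row=10, col=9)  <- goal reached here
One shortest path (6 moves): (row=6, col=11) -> (row=5, col=11) -> (row=5, col=10) -> (row=5, col=9) -> (row=5, col=8) -> (row=4, col=8) -> (row=3, col=8)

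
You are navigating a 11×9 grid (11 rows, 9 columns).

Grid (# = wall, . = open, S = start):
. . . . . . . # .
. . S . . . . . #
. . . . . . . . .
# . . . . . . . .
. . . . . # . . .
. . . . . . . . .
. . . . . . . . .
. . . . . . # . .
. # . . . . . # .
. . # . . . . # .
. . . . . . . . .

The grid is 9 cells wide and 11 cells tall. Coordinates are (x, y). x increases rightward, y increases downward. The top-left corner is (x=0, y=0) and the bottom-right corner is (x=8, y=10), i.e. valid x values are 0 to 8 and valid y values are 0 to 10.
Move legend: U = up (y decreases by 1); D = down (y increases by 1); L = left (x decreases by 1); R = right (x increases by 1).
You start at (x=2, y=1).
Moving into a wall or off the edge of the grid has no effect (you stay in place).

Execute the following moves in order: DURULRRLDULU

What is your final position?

Answer: Final position: (x=2, y=0)

Derivation:
Start: (x=2, y=1)
  D (down): (x=2, y=1) -> (x=2, y=2)
  U (up): (x=2, y=2) -> (x=2, y=1)
  R (right): (x=2, y=1) -> (x=3, y=1)
  U (up): (x=3, y=1) -> (x=3, y=0)
  L (left): (x=3, y=0) -> (x=2, y=0)
  R (right): (x=2, y=0) -> (x=3, y=0)
  R (right): (x=3, y=0) -> (x=4, y=0)
  L (left): (x=4, y=0) -> (x=3, y=0)
  D (down): (x=3, y=0) -> (x=3, y=1)
  U (up): (x=3, y=1) -> (x=3, y=0)
  L (left): (x=3, y=0) -> (x=2, y=0)
  U (up): blocked, stay at (x=2, y=0)
Final: (x=2, y=0)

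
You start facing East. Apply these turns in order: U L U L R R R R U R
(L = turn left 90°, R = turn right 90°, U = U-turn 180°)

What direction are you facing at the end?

Start: East
  U (U-turn (180°)) -> West
  L (left (90° counter-clockwise)) -> South
  U (U-turn (180°)) -> North
  L (left (90° counter-clockwise)) -> West
  R (right (90° clockwise)) -> North
  R (right (90° clockwise)) -> East
  R (right (90° clockwise)) -> South
  R (right (90° clockwise)) -> West
  U (U-turn (180°)) -> East
  R (right (90° clockwise)) -> South
Final: South

Answer: Final heading: South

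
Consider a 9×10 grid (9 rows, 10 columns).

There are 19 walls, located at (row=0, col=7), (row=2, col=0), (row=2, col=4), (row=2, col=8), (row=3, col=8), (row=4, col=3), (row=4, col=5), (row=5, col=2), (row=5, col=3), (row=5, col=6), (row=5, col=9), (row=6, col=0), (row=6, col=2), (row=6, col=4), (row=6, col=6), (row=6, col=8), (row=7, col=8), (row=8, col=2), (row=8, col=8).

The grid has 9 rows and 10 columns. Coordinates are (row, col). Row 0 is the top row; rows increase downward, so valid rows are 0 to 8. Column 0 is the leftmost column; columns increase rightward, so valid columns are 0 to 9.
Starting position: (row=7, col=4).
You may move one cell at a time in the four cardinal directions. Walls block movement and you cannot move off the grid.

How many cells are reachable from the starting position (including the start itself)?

Answer: Reachable cells: 68

Derivation:
BFS flood-fill from (row=7, col=4):
  Distance 0: (row=7, col=4)
  Distance 1: (row=7, col=3), (row=7, col=5), (row=8, col=4)
  Distance 2: (row=6, col=3), (row=6, col=5), (row=7, col=2), (row=7, col=6), (row=8, col=3), (row=8, col=5)
  Distance 3: (row=5, col=5), (row=7, col=1), (row=7, col=7), (row=8, col=6)
  Distance 4: (row=5, col=4), (row=6, col=1), (row=6, col=7), (row=7, col=0), (row=8, col=1), (row=8, col=7)
  Distance 5: (row=4, col=4), (row=5, col=1), (row=5, col=7), (row=8, col=0)
  Distance 6: (row=3, col=4), (row=4, col=1), (row=4, col=7), (row=5, col=0), (row=5, col=8)
  Distance 7: (row=3, col=1), (row=3, col=3), (row=3, col=5), (row=3, col=7), (row=4, col=0), (row=4, col=2), (row=4, col=6), (row=4, col=8)
  Distance 8: (row=2, col=1), (row=2, col=3), (row=2, col=5), (row=2, col=7), (row=3, col=0), (row=3, col=2), (row=3, col=6), (row=4, col=9)
  Distance 9: (row=1, col=1), (row=1, col=3), (row=1, col=5), (row=1, col=7), (row=2, col=2), (row=2, col=6), (row=3, col=9)
  Distance 10: (row=0, col=1), (row=0, col=3), (row=0, col=5), (row=1, col=0), (row=1, col=2), (row=1, col=4), (row=1, col=6), (row=1, col=8), (row=2, col=9)
  Distance 11: (row=0, col=0), (row=0, col=2), (row=0, col=4), (row=0, col=6), (row=0, col=8), (row=1, col=9)
  Distance 12: (row=0, col=9)
Total reachable: 68 (grid has 71 open cells total)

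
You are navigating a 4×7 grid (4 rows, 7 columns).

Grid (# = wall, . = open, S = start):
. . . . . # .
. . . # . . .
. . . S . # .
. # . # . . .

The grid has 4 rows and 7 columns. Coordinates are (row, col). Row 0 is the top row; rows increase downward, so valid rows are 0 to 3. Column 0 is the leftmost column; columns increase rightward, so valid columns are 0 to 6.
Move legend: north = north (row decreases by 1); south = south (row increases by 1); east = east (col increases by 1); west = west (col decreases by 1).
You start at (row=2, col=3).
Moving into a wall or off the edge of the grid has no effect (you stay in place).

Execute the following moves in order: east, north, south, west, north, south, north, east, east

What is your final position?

Start: (row=2, col=3)
  east (east): (row=2, col=3) -> (row=2, col=4)
  north (north): (row=2, col=4) -> (row=1, col=4)
  south (south): (row=1, col=4) -> (row=2, col=4)
  west (west): (row=2, col=4) -> (row=2, col=3)
  north (north): blocked, stay at (row=2, col=3)
  south (south): blocked, stay at (row=2, col=3)
  north (north): blocked, stay at (row=2, col=3)
  east (east): (row=2, col=3) -> (row=2, col=4)
  east (east): blocked, stay at (row=2, col=4)
Final: (row=2, col=4)

Answer: Final position: (row=2, col=4)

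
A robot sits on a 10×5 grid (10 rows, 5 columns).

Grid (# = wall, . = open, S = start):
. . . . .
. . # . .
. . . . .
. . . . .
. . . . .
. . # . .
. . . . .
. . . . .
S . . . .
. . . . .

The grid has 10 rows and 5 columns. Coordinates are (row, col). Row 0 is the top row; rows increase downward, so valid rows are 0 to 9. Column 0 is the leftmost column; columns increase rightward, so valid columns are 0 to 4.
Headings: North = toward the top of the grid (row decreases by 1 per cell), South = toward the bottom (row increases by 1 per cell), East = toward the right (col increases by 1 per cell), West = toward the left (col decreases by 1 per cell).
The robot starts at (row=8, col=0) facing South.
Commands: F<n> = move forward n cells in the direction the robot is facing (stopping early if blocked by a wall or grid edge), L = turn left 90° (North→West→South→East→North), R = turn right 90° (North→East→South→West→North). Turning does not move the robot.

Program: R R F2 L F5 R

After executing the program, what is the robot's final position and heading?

Answer: Final position: (row=6, col=0), facing North

Derivation:
Start: (row=8, col=0), facing South
  R: turn right, now facing West
  R: turn right, now facing North
  F2: move forward 2, now at (row=6, col=0)
  L: turn left, now facing West
  F5: move forward 0/5 (blocked), now at (row=6, col=0)
  R: turn right, now facing North
Final: (row=6, col=0), facing North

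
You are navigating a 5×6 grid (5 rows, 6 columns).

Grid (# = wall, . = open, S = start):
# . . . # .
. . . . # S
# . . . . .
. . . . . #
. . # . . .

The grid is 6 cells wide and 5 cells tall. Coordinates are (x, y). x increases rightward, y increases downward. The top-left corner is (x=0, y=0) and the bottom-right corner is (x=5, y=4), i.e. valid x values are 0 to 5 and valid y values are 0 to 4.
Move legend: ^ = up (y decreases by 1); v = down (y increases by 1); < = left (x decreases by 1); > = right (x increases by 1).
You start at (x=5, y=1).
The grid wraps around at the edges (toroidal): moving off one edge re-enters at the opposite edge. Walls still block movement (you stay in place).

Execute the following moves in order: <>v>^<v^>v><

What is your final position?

Start: (x=5, y=1)
  < (left): blocked, stay at (x=5, y=1)
  > (right): (x=5, y=1) -> (x=0, y=1)
  v (down): blocked, stay at (x=0, y=1)
  > (right): (x=0, y=1) -> (x=1, y=1)
  ^ (up): (x=1, y=1) -> (x=1, y=0)
  < (left): blocked, stay at (x=1, y=0)
  v (down): (x=1, y=0) -> (x=1, y=1)
  ^ (up): (x=1, y=1) -> (x=1, y=0)
  > (right): (x=1, y=0) -> (x=2, y=0)
  v (down): (x=2, y=0) -> (x=2, y=1)
  > (right): (x=2, y=1) -> (x=3, y=1)
  < (left): (x=3, y=1) -> (x=2, y=1)
Final: (x=2, y=1)

Answer: Final position: (x=2, y=1)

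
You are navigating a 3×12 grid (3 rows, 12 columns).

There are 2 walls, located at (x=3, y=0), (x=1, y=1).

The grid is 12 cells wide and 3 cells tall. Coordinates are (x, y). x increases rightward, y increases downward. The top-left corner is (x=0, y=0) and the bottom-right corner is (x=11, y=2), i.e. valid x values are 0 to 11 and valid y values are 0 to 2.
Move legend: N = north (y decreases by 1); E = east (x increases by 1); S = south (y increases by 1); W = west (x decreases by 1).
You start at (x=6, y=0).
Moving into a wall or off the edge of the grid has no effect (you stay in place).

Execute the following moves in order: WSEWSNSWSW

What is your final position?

Answer: Final position: (x=3, y=2)

Derivation:
Start: (x=6, y=0)
  W (west): (x=6, y=0) -> (x=5, y=0)
  S (south): (x=5, y=0) -> (x=5, y=1)
  E (east): (x=5, y=1) -> (x=6, y=1)
  W (west): (x=6, y=1) -> (x=5, y=1)
  S (south): (x=5, y=1) -> (x=5, y=2)
  N (north): (x=5, y=2) -> (x=5, y=1)
  S (south): (x=5, y=1) -> (x=5, y=2)
  W (west): (x=5, y=2) -> (x=4, y=2)
  S (south): blocked, stay at (x=4, y=2)
  W (west): (x=4, y=2) -> (x=3, y=2)
Final: (x=3, y=2)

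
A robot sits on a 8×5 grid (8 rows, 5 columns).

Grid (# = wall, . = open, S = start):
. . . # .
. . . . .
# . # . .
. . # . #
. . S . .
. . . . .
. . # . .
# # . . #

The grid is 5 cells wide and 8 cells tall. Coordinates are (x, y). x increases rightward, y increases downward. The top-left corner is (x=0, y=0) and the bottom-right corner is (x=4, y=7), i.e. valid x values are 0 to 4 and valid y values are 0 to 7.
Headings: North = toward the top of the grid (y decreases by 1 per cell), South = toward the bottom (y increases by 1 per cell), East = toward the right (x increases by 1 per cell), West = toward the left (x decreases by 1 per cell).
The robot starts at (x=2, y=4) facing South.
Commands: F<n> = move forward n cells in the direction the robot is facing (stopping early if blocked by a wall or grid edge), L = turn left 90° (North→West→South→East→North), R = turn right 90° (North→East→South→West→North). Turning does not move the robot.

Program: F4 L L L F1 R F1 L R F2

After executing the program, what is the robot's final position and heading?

Start: (x=2, y=4), facing South
  F4: move forward 1/4 (blocked), now at (x=2, y=5)
  L: turn left, now facing East
  L: turn left, now facing North
  L: turn left, now facing West
  F1: move forward 1, now at (x=1, y=5)
  R: turn right, now facing North
  F1: move forward 1, now at (x=1, y=4)
  L: turn left, now facing West
  R: turn right, now facing North
  F2: move forward 2, now at (x=1, y=2)
Final: (x=1, y=2), facing North

Answer: Final position: (x=1, y=2), facing North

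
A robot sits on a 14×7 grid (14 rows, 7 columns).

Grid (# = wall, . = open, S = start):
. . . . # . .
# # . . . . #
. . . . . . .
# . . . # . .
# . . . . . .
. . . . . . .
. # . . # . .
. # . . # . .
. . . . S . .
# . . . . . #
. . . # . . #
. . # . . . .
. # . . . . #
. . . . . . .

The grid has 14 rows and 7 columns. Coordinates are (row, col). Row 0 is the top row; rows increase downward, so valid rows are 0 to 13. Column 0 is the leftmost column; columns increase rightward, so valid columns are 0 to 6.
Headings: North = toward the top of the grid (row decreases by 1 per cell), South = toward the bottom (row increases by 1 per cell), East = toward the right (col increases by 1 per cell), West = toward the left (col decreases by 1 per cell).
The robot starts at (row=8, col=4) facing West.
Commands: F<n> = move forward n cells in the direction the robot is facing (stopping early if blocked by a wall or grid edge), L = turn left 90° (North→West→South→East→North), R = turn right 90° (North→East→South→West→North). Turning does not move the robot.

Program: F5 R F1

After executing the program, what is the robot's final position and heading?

Answer: Final position: (row=7, col=0), facing North

Derivation:
Start: (row=8, col=4), facing West
  F5: move forward 4/5 (blocked), now at (row=8, col=0)
  R: turn right, now facing North
  F1: move forward 1, now at (row=7, col=0)
Final: (row=7, col=0), facing North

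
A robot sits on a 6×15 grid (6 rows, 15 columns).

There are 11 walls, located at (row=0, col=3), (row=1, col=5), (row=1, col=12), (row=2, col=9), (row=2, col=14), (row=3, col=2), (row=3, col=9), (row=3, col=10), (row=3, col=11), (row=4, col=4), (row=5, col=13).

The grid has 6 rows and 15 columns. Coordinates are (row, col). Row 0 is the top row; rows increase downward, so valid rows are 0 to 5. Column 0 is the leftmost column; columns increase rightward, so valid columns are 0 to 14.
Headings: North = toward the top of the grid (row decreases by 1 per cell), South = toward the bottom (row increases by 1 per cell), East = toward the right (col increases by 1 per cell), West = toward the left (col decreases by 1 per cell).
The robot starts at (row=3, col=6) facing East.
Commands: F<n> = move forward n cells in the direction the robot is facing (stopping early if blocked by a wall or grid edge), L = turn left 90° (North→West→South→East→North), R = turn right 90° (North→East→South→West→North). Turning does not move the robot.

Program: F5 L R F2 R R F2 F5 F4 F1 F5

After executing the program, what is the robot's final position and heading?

Start: (row=3, col=6), facing East
  F5: move forward 2/5 (blocked), now at (row=3, col=8)
  L: turn left, now facing North
  R: turn right, now facing East
  F2: move forward 0/2 (blocked), now at (row=3, col=8)
  R: turn right, now facing South
  R: turn right, now facing West
  F2: move forward 2, now at (row=3, col=6)
  F5: move forward 3/5 (blocked), now at (row=3, col=3)
  F4: move forward 0/4 (blocked), now at (row=3, col=3)
  F1: move forward 0/1 (blocked), now at (row=3, col=3)
  F5: move forward 0/5 (blocked), now at (row=3, col=3)
Final: (row=3, col=3), facing West

Answer: Final position: (row=3, col=3), facing West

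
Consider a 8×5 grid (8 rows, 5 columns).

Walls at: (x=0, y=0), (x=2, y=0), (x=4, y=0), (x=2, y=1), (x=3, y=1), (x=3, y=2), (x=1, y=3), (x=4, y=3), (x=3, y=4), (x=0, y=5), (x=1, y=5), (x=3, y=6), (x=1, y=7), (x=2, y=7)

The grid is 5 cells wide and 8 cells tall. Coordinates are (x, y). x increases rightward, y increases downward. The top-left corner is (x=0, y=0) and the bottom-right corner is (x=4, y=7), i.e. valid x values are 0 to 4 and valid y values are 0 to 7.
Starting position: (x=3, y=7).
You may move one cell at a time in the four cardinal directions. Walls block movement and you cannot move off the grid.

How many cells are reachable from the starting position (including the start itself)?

Answer: Reachable cells: 23

Derivation:
BFS flood-fill from (x=3, y=7):
  Distance 0: (x=3, y=7)
  Distance 1: (x=4, y=7)
  Distance 2: (x=4, y=6)
  Distance 3: (x=4, y=5)
  Distance 4: (x=4, y=4), (x=3, y=5)
  Distance 5: (x=2, y=5)
  Distance 6: (x=2, y=4), (x=2, y=6)
  Distance 7: (x=2, y=3), (x=1, y=4), (x=1, y=6)
  Distance 8: (x=2, y=2), (x=3, y=3), (x=0, y=4), (x=0, y=6)
  Distance 9: (x=1, y=2), (x=0, y=3), (x=0, y=7)
  Distance 10: (x=1, y=1), (x=0, y=2)
  Distance 11: (x=1, y=0), (x=0, y=1)
Total reachable: 23 (grid has 26 open cells total)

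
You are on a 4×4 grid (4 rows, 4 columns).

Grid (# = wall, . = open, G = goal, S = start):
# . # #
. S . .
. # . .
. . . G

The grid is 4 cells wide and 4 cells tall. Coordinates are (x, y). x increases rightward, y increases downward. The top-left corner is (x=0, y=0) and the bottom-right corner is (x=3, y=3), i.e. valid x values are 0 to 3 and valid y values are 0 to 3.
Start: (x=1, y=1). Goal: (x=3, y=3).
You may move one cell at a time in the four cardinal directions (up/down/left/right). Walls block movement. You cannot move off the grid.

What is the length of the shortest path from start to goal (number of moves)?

Answer: Shortest path length: 4

Derivation:
BFS from (x=1, y=1) until reaching (x=3, y=3):
  Distance 0: (x=1, y=1)
  Distance 1: (x=1, y=0), (x=0, y=1), (x=2, y=1)
  Distance 2: (x=3, y=1), (x=0, y=2), (x=2, y=2)
  Distance 3: (x=3, y=2), (x=0, y=3), (x=2, y=3)
  Distance 4: (x=1, y=3), (x=3, y=3)  <- goal reached here
One shortest path (4 moves): (x=1, y=1) -> (x=2, y=1) -> (x=3, y=1) -> (x=3, y=2) -> (x=3, y=3)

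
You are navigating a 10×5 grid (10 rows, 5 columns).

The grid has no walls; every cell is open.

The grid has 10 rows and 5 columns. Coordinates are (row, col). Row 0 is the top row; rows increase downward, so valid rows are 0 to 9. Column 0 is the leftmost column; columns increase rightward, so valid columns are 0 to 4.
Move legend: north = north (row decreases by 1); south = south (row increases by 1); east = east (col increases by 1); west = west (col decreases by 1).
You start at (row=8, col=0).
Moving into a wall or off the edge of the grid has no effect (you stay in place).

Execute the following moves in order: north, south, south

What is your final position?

Start: (row=8, col=0)
  north (north): (row=8, col=0) -> (row=7, col=0)
  south (south): (row=7, col=0) -> (row=8, col=0)
  south (south): (row=8, col=0) -> (row=9, col=0)
Final: (row=9, col=0)

Answer: Final position: (row=9, col=0)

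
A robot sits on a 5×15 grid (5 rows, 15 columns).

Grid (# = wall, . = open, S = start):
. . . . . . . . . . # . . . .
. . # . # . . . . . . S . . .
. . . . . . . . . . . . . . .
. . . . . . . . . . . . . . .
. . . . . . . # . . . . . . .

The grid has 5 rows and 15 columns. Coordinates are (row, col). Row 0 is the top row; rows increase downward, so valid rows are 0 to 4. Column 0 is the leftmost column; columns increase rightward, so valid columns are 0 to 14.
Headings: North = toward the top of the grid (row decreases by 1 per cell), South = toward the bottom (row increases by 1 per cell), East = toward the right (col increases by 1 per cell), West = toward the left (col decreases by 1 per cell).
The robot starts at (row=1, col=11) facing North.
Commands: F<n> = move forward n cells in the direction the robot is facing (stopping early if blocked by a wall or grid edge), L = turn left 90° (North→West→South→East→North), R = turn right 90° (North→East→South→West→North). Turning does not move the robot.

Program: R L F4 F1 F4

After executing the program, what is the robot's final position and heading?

Start: (row=1, col=11), facing North
  R: turn right, now facing East
  L: turn left, now facing North
  F4: move forward 1/4 (blocked), now at (row=0, col=11)
  F1: move forward 0/1 (blocked), now at (row=0, col=11)
  F4: move forward 0/4 (blocked), now at (row=0, col=11)
Final: (row=0, col=11), facing North

Answer: Final position: (row=0, col=11), facing North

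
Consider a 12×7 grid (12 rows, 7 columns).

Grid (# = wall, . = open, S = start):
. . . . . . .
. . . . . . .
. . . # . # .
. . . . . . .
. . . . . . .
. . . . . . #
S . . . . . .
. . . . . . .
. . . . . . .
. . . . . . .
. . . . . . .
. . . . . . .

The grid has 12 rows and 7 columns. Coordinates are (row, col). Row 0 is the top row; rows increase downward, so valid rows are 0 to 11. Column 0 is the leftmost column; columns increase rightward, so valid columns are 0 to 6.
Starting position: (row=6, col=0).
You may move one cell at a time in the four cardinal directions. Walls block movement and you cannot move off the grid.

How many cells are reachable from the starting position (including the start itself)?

BFS flood-fill from (row=6, col=0):
  Distance 0: (row=6, col=0)
  Distance 1: (row=5, col=0), (row=6, col=1), (row=7, col=0)
  Distance 2: (row=4, col=0), (row=5, col=1), (row=6, col=2), (row=7, col=1), (row=8, col=0)
  Distance 3: (row=3, col=0), (row=4, col=1), (row=5, col=2), (row=6, col=3), (row=7, col=2), (row=8, col=1), (row=9, col=0)
  Distance 4: (row=2, col=0), (row=3, col=1), (row=4, col=2), (row=5, col=3), (row=6, col=4), (row=7, col=3), (row=8, col=2), (row=9, col=1), (row=10, col=0)
  Distance 5: (row=1, col=0), (row=2, col=1), (row=3, col=2), (row=4, col=3), (row=5, col=4), (row=6, col=5), (row=7, col=4), (row=8, col=3), (row=9, col=2), (row=10, col=1), (row=11, col=0)
  Distance 6: (row=0, col=0), (row=1, col=1), (row=2, col=2), (row=3, col=3), (row=4, col=4), (row=5, col=5), (row=6, col=6), (row=7, col=5), (row=8, col=4), (row=9, col=3), (row=10, col=2), (row=11, col=1)
  Distance 7: (row=0, col=1), (row=1, col=2), (row=3, col=4), (row=4, col=5), (row=7, col=6), (row=8, col=5), (row=9, col=4), (row=10, col=3), (row=11, col=2)
  Distance 8: (row=0, col=2), (row=1, col=3), (row=2, col=4), (row=3, col=5), (row=4, col=6), (row=8, col=6), (row=9, col=5), (row=10, col=4), (row=11, col=3)
  Distance 9: (row=0, col=3), (row=1, col=4), (row=3, col=6), (row=9, col=6), (row=10, col=5), (row=11, col=4)
  Distance 10: (row=0, col=4), (row=1, col=5), (row=2, col=6), (row=10, col=6), (row=11, col=5)
  Distance 11: (row=0, col=5), (row=1, col=6), (row=11, col=6)
  Distance 12: (row=0, col=6)
Total reachable: 81 (grid has 81 open cells total)

Answer: Reachable cells: 81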